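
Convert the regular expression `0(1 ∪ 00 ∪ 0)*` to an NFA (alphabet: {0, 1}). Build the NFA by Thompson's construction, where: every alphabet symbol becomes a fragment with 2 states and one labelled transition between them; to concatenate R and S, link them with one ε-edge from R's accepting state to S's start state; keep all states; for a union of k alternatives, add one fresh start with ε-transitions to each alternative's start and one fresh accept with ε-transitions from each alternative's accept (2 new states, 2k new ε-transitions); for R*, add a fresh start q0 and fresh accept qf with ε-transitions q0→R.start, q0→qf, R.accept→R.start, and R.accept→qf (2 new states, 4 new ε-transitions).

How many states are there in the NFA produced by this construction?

14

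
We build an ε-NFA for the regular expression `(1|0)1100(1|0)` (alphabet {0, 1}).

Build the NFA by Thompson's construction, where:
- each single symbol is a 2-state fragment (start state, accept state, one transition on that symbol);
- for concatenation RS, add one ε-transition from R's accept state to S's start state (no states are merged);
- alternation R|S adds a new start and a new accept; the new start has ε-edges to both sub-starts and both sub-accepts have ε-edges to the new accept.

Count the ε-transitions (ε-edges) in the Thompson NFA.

13

Per subexpression:
Each of the 8 symbol leaves contributes 0 ε-transitions.
  1|0 — 4 ε-transitions
  1|0 — 4 ε-transitions
  (1|0)1100(1|0) — 13 ε-transitions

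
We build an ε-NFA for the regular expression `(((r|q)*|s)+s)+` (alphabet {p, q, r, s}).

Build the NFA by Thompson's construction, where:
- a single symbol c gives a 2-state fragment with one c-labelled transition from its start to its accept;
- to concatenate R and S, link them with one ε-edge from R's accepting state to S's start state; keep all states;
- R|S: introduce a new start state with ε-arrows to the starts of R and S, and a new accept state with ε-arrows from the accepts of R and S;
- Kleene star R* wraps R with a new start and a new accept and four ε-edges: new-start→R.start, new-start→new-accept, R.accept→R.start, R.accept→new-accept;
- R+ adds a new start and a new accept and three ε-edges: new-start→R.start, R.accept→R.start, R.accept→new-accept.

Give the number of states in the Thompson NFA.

18

By structural recursion:
Each of the 4 symbol leaves contributes a 2-state fragment.
  r|q → 6 states
  (r|q)* → 8 states
  (r|q)*|s → 12 states
  ((r|q)*|s)+ → 14 states
  ((r|q)*|s)+s → 16 states
  (((r|q)*|s)+s)+ → 18 states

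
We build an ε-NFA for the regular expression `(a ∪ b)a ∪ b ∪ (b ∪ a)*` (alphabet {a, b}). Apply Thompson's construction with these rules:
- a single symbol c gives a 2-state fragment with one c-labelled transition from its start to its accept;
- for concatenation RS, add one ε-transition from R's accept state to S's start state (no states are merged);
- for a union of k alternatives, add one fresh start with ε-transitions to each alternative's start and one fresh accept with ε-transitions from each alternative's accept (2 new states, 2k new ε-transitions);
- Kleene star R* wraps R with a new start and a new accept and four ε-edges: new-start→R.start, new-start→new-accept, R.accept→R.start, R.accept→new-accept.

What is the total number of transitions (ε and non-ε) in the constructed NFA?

25

By structural recursion:
Each of the 6 symbol leaves contributes 1 transition (1 symbol, 0 ε).
  a ∪ b : 6 transitions (2 symbol, 4 ε)
  (a ∪ b)a : 8 transitions (3 symbol, 5 ε)
  b ∪ a : 6 transitions (2 symbol, 4 ε)
  (b ∪ a)* : 10 transitions (2 symbol, 8 ε)
  (a ∪ b)a ∪ b ∪ (b ∪ a)* : 25 transitions (6 symbol, 19 ε)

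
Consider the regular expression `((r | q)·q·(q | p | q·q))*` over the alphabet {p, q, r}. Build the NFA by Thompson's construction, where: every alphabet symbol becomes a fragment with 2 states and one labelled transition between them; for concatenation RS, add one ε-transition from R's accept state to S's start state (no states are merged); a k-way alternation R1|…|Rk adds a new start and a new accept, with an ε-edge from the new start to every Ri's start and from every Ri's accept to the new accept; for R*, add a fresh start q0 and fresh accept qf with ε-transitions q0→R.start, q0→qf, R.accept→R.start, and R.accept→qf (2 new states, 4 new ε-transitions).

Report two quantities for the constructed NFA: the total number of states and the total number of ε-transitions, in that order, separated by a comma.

20, 17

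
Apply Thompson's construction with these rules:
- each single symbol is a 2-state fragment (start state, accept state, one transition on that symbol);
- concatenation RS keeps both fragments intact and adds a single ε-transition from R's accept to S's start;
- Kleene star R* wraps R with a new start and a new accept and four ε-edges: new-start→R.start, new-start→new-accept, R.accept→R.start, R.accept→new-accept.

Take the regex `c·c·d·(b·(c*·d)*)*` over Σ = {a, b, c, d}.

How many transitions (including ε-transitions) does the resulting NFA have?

Building bottom-up:
Each of the 6 symbol leaves contributes 1 transition (1 symbol, 0 ε).
  c* — 5 transitions (1 symbol, 4 ε)
  c*·d — 7 transitions (2 symbol, 5 ε)
  (c*·d)* — 11 transitions (2 symbol, 9 ε)
  b·(c*·d)* — 13 transitions (3 symbol, 10 ε)
  (b·(c*·d)*)* — 17 transitions (3 symbol, 14 ε)
  c·c·d·(b·(c*·d)*)* — 23 transitions (6 symbol, 17 ε)

23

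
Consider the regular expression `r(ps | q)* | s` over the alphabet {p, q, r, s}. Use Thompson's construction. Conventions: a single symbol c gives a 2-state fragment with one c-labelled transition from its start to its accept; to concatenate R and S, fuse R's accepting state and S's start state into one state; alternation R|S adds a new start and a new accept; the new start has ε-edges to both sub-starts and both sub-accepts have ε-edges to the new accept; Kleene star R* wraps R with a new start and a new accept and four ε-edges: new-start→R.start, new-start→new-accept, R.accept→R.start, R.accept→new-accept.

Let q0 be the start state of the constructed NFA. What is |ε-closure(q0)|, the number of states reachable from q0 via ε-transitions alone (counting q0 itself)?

3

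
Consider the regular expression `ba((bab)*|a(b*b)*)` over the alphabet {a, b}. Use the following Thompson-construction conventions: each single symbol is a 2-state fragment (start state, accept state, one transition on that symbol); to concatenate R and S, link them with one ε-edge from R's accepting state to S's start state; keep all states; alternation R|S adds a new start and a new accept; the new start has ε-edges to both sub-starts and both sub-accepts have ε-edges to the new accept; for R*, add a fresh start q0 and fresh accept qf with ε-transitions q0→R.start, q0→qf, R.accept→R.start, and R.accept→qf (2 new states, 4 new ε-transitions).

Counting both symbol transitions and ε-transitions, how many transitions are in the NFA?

By structural recursion:
Each of the 8 symbol leaves contributes 1 transition (1 symbol, 0 ε).
  bab → 5 transitions (3 symbol, 2 ε)
  (bab)* → 9 transitions (3 symbol, 6 ε)
  b* → 5 transitions (1 symbol, 4 ε)
  b*b → 7 transitions (2 symbol, 5 ε)
  (b*b)* → 11 transitions (2 symbol, 9 ε)
  a(b*b)* → 13 transitions (3 symbol, 10 ε)
  (bab)*|a(b*b)* → 26 transitions (6 symbol, 20 ε)
  ba((bab)*|a(b*b)*) → 30 transitions (8 symbol, 22 ε)

30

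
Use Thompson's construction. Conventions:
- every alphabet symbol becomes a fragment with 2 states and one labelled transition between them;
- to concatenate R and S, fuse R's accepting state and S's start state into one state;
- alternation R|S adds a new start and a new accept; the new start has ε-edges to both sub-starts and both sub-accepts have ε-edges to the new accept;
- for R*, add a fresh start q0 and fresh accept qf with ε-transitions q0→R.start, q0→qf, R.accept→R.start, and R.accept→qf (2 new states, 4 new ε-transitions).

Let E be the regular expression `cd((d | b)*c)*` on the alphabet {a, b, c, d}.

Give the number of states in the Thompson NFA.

Bottom-up over the parse tree:
Each of the 5 symbol leaves contributes a 2-state fragment.
  d | b — 6 states
  (d | b)* — 8 states
  (d | b)*c — 9 states
  ((d | b)*c)* — 11 states
  cd((d | b)*c)* — 13 states

13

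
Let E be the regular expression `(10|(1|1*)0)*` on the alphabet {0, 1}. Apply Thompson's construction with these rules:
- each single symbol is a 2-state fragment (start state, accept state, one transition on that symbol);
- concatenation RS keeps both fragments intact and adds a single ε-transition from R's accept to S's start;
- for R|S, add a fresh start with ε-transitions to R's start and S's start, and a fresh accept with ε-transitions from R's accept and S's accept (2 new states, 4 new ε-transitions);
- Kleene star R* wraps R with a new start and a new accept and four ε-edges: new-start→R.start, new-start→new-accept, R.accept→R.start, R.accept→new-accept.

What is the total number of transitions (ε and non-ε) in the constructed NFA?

23

Building bottom-up:
Each of the 5 symbol leaves contributes 1 transition (1 symbol, 0 ε).
  10 : 3 transitions (2 symbol, 1 ε)
  1* : 5 transitions (1 symbol, 4 ε)
  1|1* : 10 transitions (2 symbol, 8 ε)
  (1|1*)0 : 12 transitions (3 symbol, 9 ε)
  10|(1|1*)0 : 19 transitions (5 symbol, 14 ε)
  (10|(1|1*)0)* : 23 transitions (5 symbol, 18 ε)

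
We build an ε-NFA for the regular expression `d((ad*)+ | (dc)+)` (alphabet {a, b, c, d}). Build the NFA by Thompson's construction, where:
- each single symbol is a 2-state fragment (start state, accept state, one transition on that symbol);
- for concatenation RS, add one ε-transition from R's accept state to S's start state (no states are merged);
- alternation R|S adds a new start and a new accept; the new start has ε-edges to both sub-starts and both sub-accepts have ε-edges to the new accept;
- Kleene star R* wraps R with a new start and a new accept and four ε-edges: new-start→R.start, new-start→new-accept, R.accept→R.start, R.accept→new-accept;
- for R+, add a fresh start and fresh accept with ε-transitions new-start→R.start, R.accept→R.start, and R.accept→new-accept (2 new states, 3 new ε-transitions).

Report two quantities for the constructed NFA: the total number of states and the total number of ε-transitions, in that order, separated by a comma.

By structural recursion:
Each of the 5 symbol leaves contributes 2 states and 0 ε-transitions.
  d* = 4 states, 4 ε-transitions
  ad* = 6 states, 5 ε-transitions
  (ad*)+ = 8 states, 8 ε-transitions
  dc = 4 states, 1 ε-transition
  (dc)+ = 6 states, 4 ε-transitions
  (ad*)+ | (dc)+ = 16 states, 16 ε-transitions
  d((ad*)+ | (dc)+) = 18 states, 17 ε-transitions

18, 17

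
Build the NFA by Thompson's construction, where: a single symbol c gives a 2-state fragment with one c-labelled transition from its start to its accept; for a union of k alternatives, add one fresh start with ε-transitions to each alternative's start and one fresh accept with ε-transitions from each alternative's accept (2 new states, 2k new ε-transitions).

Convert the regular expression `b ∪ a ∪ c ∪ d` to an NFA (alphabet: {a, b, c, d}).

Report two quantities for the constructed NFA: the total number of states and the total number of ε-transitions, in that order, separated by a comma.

10, 8

Bottom-up over the parse tree:
Each of the 4 symbol leaves contributes 2 states and 0 ε-transitions.
  b ∪ a ∪ c ∪ d → 10 states, 8 ε-transitions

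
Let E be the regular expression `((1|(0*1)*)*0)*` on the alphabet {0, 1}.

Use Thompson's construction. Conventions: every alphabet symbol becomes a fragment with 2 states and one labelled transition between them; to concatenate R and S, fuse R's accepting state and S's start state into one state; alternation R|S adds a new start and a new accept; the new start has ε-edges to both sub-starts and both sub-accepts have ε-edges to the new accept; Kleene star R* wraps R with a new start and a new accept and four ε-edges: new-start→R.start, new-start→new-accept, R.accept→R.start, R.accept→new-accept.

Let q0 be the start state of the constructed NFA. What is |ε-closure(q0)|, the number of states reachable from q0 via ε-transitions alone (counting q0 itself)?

Let C(F) = |ε-closure(F.start)| within fragment F, and note whether F accepts ε. Symbol fragments have C = 1 and do not accept ε. Then:
  0* : the star's fresh start ε-reaches both the body's start and the fresh accept: |ε-closure| = 2 + 1 = 3
  0*1 : |ε-closure| = 3 + (1−1) = 3 (closure spills across the concat boundary because the left factor accepts ε)
  (0*1)* : the star's fresh start ε-reaches both the body's start and the fresh accept: |ε-closure| = 2 + 3 = 5
  1|(0*1)* : |ε-closure| = 1 (new start) + (1 + 5) + 1 (new accept, since some branch ε-reaches its own accept) = 8
  (1|(0*1)*)* : |ε-closure| = 1 (new start) + 8 (body) + 1 (new accept) = 10
  (1|(0*1)*)*0 : the left operand accepts ε, so the closure extends into the next operand (the shared merged state is already counted); |ε-closure| = 10 + (1−1) = 10
  ((1|(0*1)*)*0)* : new start has ε-edges to the inner start and to the new accept, so |ε-closure| = 2 + 10 = 12

12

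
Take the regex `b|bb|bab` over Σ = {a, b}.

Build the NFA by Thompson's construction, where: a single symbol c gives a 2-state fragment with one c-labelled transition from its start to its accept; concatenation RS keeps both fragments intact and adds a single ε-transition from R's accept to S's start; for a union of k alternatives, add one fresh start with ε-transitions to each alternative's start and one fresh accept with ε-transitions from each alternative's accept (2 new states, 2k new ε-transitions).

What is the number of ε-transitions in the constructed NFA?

9

Bottom-up over the parse tree:
Each of the 6 symbol leaves contributes 0 ε-transitions.
  bb = 1 ε-transition
  bab = 2 ε-transitions
  b|bb|bab = 9 ε-transitions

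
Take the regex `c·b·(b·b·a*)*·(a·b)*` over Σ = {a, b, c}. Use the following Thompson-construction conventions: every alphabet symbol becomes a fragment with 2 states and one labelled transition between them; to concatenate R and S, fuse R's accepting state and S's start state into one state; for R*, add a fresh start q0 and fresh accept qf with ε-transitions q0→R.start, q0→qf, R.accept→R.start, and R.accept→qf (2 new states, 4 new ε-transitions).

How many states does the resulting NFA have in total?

14

Building bottom-up:
Each of the 7 symbol leaves contributes a 2-state fragment.
  a* : 4 states
  b·b·a* : 6 states
  (b·b·a*)* : 8 states
  a·b : 3 states
  (a·b)* : 5 states
  c·b·(b·b·a*)*·(a·b)* : 14 states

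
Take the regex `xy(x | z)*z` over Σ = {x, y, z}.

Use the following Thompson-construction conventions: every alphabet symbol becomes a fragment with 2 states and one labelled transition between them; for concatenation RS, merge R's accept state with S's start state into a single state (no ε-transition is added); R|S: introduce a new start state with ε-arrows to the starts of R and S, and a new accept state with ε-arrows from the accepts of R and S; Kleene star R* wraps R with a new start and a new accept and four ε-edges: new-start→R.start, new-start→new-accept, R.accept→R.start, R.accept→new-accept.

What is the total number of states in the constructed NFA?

11

By structural recursion:
Each of the 5 symbol leaves contributes a 2-state fragment.
  x | z → 6 states
  (x | z)* → 8 states
  xy(x | z)*z → 11 states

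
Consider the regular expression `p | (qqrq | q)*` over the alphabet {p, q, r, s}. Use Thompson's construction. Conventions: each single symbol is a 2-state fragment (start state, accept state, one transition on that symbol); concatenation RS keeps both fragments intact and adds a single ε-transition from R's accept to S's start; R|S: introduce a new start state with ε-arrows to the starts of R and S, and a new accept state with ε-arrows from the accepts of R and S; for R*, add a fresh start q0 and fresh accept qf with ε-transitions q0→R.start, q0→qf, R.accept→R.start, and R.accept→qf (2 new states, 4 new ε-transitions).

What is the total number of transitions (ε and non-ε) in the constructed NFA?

By structural recursion:
Each of the 6 symbol leaves contributes 1 transition (1 symbol, 0 ε).
  qqrq = 7 transitions (4 symbol, 3 ε)
  qqrq | q = 12 transitions (5 symbol, 7 ε)
  (qqrq | q)* = 16 transitions (5 symbol, 11 ε)
  p | (qqrq | q)* = 21 transitions (6 symbol, 15 ε)

21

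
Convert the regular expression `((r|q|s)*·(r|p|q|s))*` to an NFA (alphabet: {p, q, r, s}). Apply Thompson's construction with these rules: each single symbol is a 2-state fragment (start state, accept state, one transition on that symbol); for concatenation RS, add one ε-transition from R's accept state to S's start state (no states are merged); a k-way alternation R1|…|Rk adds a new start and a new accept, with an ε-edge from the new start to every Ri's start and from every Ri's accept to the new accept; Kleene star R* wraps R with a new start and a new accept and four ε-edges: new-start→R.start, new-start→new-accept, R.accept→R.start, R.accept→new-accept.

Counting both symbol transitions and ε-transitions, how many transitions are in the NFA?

Bottom-up over the parse tree:
Each of the 7 symbol leaves contributes 1 transition (1 symbol, 0 ε).
  r|q|s = 9 transitions (3 symbol, 6 ε)
  (r|q|s)* = 13 transitions (3 symbol, 10 ε)
  r|p|q|s = 12 transitions (4 symbol, 8 ε)
  (r|q|s)*·(r|p|q|s) = 26 transitions (7 symbol, 19 ε)
  ((r|q|s)*·(r|p|q|s))* = 30 transitions (7 symbol, 23 ε)

30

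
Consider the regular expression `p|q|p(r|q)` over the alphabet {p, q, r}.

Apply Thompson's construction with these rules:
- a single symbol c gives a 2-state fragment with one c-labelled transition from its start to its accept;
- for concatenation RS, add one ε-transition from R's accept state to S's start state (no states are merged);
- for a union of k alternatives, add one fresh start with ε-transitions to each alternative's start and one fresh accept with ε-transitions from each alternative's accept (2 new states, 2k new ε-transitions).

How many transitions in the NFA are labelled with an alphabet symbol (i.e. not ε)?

5

Building bottom-up:
Each of the 5 symbol leaves contributes exactly 1 symbol transition.
  r|q = 2 symbol transitions
  p(r|q) = 3 symbol transitions
  p|q|p(r|q) = 5 symbol transitions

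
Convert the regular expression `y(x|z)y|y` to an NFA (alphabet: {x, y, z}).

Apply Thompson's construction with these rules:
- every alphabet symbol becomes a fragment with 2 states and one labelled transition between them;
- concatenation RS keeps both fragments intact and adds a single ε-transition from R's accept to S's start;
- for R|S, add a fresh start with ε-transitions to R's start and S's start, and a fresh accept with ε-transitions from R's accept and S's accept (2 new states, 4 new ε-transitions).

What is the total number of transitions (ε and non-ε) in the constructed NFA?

15

Building bottom-up:
Each of the 5 symbol leaves contributes 1 transition (1 symbol, 0 ε).
  x|z — 6 transitions (2 symbol, 4 ε)
  y(x|z)y — 10 transitions (4 symbol, 6 ε)
  y(x|z)y|y — 15 transitions (5 symbol, 10 ε)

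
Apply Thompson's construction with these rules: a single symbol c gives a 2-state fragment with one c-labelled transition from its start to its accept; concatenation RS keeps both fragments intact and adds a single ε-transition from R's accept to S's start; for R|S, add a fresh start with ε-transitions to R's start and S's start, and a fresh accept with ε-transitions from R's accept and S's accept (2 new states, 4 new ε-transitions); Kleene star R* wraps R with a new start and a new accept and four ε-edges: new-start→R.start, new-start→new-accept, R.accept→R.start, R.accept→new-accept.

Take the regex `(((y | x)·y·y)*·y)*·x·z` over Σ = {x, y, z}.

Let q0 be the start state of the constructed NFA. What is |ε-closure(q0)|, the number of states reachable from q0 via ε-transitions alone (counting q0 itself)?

Let C(F) = |ε-closure(F.start)| within fragment F, and note whether F accepts ε. Symbol fragments have C = 1 and do not accept ε. Then:
  y | x — |closure| = 1 + 1 + 1 = 3 (the new accept is not ε-reachable since no branch accepts ε)
  (y | x)·y·y — |closure| equals the left operand's closure size = 3 (its accept is not ε-reachable, so the closure stops there)
  ((y | x)·y·y)* — |closure| = 1 (new start) + 3 (body) + 1 (new accept) = 5
  ((y | x)·y·y)*·y — |closure| = 5 + 1 = 6 (closure spills across the concat boundary because the left factor accepts ε)
  (((y | x)·y·y)*·y)* — the star's fresh start ε-reaches both the body's start and the fresh accept: |closure| = 2 + 6 = 8
  (((y | x)·y·y)*·y)*·x·z — the left operand accepts ε, so the closure extends into the next operand (via the concat ε-link); |closure| = 8 + 1 = 9

9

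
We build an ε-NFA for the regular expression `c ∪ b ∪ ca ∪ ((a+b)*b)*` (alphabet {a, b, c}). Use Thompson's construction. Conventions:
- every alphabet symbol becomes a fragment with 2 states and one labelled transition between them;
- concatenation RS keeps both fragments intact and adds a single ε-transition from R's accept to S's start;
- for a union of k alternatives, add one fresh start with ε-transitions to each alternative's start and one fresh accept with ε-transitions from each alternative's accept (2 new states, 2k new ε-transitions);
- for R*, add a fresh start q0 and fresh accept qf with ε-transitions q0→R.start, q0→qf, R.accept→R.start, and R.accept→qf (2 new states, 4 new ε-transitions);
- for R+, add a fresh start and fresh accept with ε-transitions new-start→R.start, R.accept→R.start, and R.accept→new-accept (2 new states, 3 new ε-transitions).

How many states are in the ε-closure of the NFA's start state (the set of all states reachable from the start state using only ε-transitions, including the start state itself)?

Work bottom-up. For each fragment F, track |ε-closure(F.start)| and whether F's accept lies in that closure (i.e. whether F accepts ε). A single-symbol fragment has closure size 1 and does not accept ε.
  ca : same as the first factor's closure: C = 1
  a+ : new start ε-reaches only the body's start; the new accept needs a symbol first: C = 1 + 1 = 2
  a+b : same as the first factor's closure: C = 2
  (a+b)* : C = 1 (new start) + 2 (body) + 1 (new accept) = 4
  (a+b)*b : C = 4 + 1 = 5 (closure spills across the concat boundary because the left factor accepts ε)
  ((a+b)*b)* : new start has ε-edges to the inner start and to the new accept, so C = 2 + 5 = 7
  c ∪ b ∪ ca ∪ ((a+b)*b)* : new start ε-reaches every alternative's start; at least one alternative accepts ε, so the union's new accept is reached too: C = 1 + 1 + 1 + 1 + 7 + 1 = 12

12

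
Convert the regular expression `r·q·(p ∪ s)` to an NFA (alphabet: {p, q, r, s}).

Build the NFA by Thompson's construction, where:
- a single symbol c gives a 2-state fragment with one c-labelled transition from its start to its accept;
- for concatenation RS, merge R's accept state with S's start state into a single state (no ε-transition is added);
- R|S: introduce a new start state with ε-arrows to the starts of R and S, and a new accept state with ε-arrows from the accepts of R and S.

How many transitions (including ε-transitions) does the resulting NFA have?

8

Building bottom-up:
Each of the 4 symbol leaves contributes 1 transition (1 symbol, 0 ε).
  p ∪ s → 6 transitions (2 symbol, 4 ε)
  r·q·(p ∪ s) → 8 transitions (4 symbol, 4 ε)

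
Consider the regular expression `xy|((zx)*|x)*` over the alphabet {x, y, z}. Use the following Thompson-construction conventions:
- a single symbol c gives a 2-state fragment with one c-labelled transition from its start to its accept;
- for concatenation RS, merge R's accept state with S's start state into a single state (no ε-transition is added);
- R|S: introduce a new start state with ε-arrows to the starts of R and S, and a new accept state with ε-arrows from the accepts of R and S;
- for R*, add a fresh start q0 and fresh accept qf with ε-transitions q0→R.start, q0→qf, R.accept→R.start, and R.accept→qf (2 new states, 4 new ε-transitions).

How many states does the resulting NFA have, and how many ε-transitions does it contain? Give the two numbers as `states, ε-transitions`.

Building bottom-up:
Each of the 5 symbol leaves contributes 2 states and 0 ε-transitions.
  xy = 3 states, 0 ε-transitions
  zx = 3 states, 0 ε-transitions
  (zx)* = 5 states, 4 ε-transitions
  (zx)*|x = 9 states, 8 ε-transitions
  ((zx)*|x)* = 11 states, 12 ε-transitions
  xy|((zx)*|x)* = 16 states, 16 ε-transitions

16, 16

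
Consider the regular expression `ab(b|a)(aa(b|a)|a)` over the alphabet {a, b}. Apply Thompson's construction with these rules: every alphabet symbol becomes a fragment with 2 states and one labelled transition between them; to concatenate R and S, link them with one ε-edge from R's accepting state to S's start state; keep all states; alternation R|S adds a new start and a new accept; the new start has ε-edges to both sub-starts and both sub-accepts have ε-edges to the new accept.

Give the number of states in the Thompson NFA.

Recursing over subexpressions:
Each of the 9 symbol leaves contributes a 2-state fragment.
  b|a — 6 states
  b|a — 6 states
  aa(b|a) — 10 states
  aa(b|a)|a — 14 states
  ab(b|a)(aa(b|a)|a) — 24 states

24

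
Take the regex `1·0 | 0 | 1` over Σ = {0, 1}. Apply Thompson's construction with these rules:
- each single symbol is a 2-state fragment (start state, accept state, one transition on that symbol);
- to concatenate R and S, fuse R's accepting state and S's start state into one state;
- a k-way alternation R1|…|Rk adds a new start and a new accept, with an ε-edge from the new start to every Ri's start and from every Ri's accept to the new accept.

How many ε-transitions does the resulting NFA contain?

Bottom-up over the parse tree:
Each of the 4 symbol leaves contributes 0 ε-transitions.
  1·0 : 0 ε-transitions
  1·0 | 0 | 1 : 6 ε-transitions

6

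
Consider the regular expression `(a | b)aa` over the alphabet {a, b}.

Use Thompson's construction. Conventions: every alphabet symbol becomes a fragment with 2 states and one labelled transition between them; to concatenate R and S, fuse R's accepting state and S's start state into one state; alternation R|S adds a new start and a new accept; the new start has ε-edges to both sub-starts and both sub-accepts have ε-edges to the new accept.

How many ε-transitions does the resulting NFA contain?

4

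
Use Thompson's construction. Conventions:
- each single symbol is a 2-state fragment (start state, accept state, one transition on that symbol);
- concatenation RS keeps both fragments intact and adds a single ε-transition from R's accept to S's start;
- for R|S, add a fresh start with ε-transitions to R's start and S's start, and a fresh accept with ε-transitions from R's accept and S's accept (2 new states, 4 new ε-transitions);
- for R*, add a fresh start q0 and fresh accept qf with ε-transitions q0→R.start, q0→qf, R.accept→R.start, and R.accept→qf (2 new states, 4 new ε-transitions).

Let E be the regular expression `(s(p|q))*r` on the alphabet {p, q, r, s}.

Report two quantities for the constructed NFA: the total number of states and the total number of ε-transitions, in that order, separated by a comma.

12, 10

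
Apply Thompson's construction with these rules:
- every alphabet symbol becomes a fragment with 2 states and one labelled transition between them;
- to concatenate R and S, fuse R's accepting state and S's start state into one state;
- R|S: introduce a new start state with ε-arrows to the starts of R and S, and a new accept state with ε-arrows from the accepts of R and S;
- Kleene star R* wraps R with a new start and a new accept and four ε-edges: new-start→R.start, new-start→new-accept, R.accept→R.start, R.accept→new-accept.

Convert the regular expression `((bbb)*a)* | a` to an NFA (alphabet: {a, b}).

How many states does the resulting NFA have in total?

13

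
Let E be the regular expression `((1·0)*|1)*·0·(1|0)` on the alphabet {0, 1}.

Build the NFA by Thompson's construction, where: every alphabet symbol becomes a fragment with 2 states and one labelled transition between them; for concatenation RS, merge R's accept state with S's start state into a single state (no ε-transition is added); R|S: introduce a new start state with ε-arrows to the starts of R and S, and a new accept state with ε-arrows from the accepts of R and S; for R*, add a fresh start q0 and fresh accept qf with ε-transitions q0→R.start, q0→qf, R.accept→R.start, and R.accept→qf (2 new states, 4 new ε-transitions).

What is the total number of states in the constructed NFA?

Building bottom-up:
Each of the 6 symbol leaves contributes a 2-state fragment.
  1·0 = 3 states
  (1·0)* = 5 states
  (1·0)*|1 = 9 states
  ((1·0)*|1)* = 11 states
  1|0 = 6 states
  ((1·0)*|1)*·0·(1|0) = 17 states

17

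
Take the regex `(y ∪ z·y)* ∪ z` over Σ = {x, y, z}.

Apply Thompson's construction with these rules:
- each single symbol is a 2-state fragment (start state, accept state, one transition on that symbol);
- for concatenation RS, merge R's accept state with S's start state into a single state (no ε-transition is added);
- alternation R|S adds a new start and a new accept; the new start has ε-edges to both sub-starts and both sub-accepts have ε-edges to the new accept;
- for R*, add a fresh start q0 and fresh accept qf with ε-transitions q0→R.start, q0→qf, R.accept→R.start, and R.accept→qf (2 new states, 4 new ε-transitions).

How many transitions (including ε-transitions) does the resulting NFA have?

Per subexpression:
Each of the 4 symbol leaves contributes 1 transition (1 symbol, 0 ε).
  z·y = 2 transitions (2 symbol, 0 ε)
  y ∪ z·y = 7 transitions (3 symbol, 4 ε)
  (y ∪ z·y)* = 11 transitions (3 symbol, 8 ε)
  (y ∪ z·y)* ∪ z = 16 transitions (4 symbol, 12 ε)

16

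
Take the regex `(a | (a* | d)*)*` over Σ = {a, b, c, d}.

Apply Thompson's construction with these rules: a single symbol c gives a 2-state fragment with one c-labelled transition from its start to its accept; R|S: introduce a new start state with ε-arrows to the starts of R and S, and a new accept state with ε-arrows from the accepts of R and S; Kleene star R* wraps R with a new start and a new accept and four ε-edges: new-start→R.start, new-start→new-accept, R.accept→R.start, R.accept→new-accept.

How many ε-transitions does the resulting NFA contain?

By structural recursion:
Each of the 3 symbol leaves contributes 0 ε-transitions.
  a* → 4 ε-transitions
  a* | d → 8 ε-transitions
  (a* | d)* → 12 ε-transitions
  a | (a* | d)* → 16 ε-transitions
  (a | (a* | d)*)* → 20 ε-transitions

20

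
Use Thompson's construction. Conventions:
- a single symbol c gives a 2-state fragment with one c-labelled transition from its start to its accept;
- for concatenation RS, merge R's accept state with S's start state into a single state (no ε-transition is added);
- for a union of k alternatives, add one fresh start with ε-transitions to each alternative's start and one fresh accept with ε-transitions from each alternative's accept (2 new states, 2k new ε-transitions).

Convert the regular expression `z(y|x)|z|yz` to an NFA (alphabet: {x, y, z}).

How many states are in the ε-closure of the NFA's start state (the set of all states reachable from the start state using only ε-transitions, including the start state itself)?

4

Let C(F) = |ε-closure(F.start)| within fragment F, and note whether F accepts ε. Symbol fragments have C = 1 and do not accept ε. Then:
  y|x : new start ε-reaches every alternative's start; none of them accept ε, so the new accept is not reached: C = 1 + 1 + 1 = 3
  z(y|x) : C equals the left operand's closure size = 1 (its accept is not ε-reachable, so the closure stops there)
  yz : same as the first factor's closure: C = 1
  z(y|x)|z|yz : C = 1 + 1 + 1 + 1 = 4 (the new accept is not ε-reachable since no branch accepts ε)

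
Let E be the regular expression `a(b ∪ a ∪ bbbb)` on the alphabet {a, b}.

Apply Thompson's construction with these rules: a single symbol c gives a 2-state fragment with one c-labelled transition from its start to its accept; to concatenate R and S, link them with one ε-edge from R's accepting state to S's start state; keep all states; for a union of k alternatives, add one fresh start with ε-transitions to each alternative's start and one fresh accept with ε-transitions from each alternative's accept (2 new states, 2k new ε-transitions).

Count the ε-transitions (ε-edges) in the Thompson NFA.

10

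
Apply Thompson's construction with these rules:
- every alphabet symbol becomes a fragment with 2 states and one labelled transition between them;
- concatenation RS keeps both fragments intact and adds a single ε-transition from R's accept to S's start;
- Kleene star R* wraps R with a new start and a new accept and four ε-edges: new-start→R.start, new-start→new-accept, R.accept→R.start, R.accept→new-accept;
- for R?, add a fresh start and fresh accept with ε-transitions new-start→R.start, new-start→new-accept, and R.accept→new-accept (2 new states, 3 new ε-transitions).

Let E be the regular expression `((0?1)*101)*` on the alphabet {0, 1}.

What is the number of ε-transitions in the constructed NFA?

15

Bottom-up over the parse tree:
Each of the 5 symbol leaves contributes 0 ε-transitions.
  0? — 3 ε-transitions
  0?1 — 4 ε-transitions
  (0?1)* — 8 ε-transitions
  (0?1)*101 — 11 ε-transitions
  ((0?1)*101)* — 15 ε-transitions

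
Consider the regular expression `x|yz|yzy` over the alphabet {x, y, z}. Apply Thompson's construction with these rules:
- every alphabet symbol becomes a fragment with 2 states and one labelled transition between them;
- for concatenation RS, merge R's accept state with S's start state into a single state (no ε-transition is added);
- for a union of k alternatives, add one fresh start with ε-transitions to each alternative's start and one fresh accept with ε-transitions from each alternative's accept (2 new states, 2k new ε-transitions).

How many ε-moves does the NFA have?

6

Per subexpression:
Each of the 6 symbol leaves contributes 0 ε-transitions.
  yz → 0 ε-transitions
  yzy → 0 ε-transitions
  x|yz|yzy → 6 ε-transitions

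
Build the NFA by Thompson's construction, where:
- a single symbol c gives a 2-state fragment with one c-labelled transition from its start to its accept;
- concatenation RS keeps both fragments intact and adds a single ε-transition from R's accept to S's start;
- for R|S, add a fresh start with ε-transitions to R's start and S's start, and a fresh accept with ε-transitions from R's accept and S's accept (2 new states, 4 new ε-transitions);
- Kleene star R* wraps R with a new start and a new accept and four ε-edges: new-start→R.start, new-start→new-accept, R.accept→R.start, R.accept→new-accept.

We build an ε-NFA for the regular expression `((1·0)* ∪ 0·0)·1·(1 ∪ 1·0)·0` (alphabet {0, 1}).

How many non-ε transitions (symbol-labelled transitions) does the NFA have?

Bottom-up over the parse tree:
Each of the 9 symbol leaves contributes exactly 1 symbol transition.
  1·0 — 2 symbol transitions
  (1·0)* — 2 symbol transitions
  0·0 — 2 symbol transitions
  (1·0)* ∪ 0·0 — 4 symbol transitions
  1·0 — 2 symbol transitions
  1 ∪ 1·0 — 3 symbol transitions
  ((1·0)* ∪ 0·0)·1·(1 ∪ 1·0)·0 — 9 symbol transitions

9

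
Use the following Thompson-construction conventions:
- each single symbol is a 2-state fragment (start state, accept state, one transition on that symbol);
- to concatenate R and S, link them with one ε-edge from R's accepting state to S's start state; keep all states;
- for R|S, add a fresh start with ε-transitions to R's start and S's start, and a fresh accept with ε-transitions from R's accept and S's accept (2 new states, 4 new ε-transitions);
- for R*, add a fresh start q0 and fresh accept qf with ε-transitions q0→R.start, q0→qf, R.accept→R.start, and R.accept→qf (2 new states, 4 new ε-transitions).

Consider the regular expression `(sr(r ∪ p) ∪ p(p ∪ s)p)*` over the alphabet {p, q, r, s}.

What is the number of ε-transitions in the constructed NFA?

20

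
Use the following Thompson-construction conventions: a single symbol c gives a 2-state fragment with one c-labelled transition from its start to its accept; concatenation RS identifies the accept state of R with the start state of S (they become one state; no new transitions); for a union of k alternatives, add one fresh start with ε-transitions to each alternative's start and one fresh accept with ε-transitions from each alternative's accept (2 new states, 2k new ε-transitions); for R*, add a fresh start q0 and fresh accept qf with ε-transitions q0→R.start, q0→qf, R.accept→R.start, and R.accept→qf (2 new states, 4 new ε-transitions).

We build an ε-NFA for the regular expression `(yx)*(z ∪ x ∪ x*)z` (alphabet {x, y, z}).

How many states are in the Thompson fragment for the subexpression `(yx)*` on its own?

Fragment for `(yx)*`:
Each of the 2 symbol leaves contributes a 2-state fragment.
  yx — 3 states
  (yx)* — 5 states

5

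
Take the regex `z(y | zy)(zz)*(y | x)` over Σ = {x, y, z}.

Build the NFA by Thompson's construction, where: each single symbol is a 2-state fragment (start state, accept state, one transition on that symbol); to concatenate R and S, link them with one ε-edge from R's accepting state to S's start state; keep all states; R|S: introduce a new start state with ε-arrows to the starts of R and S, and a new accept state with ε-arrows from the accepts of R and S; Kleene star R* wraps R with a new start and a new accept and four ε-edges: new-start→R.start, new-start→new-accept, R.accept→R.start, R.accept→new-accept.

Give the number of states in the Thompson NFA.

Bottom-up over the parse tree:
Each of the 8 symbol leaves contributes a 2-state fragment.
  zy → 4 states
  y | zy → 8 states
  zz → 4 states
  (zz)* → 6 states
  y | x → 6 states
  z(y | zy)(zz)*(y | x) → 22 states

22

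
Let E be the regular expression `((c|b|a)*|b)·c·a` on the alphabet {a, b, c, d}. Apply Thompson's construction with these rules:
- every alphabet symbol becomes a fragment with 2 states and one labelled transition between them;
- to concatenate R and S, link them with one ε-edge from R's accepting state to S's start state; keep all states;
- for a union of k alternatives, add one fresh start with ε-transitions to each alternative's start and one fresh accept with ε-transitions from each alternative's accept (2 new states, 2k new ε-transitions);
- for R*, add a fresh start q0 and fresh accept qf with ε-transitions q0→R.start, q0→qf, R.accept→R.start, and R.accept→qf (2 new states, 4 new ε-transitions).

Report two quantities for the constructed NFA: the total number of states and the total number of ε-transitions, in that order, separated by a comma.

Building bottom-up:
Each of the 6 symbol leaves contributes 2 states and 0 ε-transitions.
  c|b|a → 8 states, 6 ε-transitions
  (c|b|a)* → 10 states, 10 ε-transitions
  (c|b|a)*|b → 14 states, 14 ε-transitions
  ((c|b|a)*|b)·c·a → 18 states, 16 ε-transitions

18, 16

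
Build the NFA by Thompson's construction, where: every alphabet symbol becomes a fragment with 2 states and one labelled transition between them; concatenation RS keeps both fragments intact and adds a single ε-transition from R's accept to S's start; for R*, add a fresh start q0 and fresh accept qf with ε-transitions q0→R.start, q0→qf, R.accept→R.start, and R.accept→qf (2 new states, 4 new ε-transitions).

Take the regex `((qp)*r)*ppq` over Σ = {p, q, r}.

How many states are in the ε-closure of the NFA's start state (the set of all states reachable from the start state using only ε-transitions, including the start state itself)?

Compute the ε-closure size of each fragment's start state recursively; a symbol fragment's start has no outgoing ε-edge, so its closure is just itself (size 1).
  qp → same as the first factor's closure: |ε-closure| = 1
  (qp)* → |ε-closure| = 1 (new start) + 1 (body) + 1 (new accept) = 3
  (qp)*r → the left operand accepts ε, so the closure extends into the next operand (via the concat ε-link); |ε-closure| = 3 + 1 = 4
  ((qp)*r)* → the star's fresh start ε-reaches both the body's start and the fresh accept: |ε-closure| = 2 + 4 = 6
  ((qp)*r)*ppq → the left operand accepts ε, so the closure extends into the next operand (via the concat ε-link); |ε-closure| = 6 + 1 = 7

7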